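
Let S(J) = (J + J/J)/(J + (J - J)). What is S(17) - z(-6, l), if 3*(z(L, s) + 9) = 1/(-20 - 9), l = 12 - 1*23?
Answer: 14894/1479 ≈ 10.070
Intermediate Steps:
l = -11 (l = 12 - 23 = -11)
z(L, s) = -784/87 (z(L, s) = -9 + 1/(3*(-20 - 9)) = -9 + (⅓)/(-29) = -9 + (⅓)*(-1/29) = -9 - 1/87 = -784/87)
S(J) = (1 + J)/J (S(J) = (J + 1)/(J + 0) = (1 + J)/J)
S(17) - z(-6, l) = (1 + 17)/17 - 1*(-784/87) = (1/17)*18 + 784/87 = 18/17 + 784/87 = 14894/1479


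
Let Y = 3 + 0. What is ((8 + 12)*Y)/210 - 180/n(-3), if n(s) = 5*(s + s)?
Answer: 44/7 ≈ 6.2857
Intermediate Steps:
n(s) = 10*s (n(s) = 5*(2*s) = 10*s)
Y = 3
((8 + 12)*Y)/210 - 180/n(-3) = ((8 + 12)*3)/210 - 180/(10*(-3)) = (20*3)*(1/210) - 180/(-30) = 60*(1/210) - 180*(-1/30) = 2/7 + 6 = 44/7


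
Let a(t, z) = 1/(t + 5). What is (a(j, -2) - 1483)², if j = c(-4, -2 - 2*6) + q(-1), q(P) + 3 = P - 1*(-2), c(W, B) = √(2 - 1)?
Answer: 35176761/16 ≈ 2.1985e+6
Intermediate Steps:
c(W, B) = 1 (c(W, B) = √1 = 1)
q(P) = -1 + P (q(P) = -3 + (P - 1*(-2)) = -3 + (P + 2) = -3 + (2 + P) = -1 + P)
j = -1 (j = 1 + (-1 - 1) = 1 - 2 = -1)
a(t, z) = 1/(5 + t)
(a(j, -2) - 1483)² = (1/(5 - 1) - 1483)² = (1/4 - 1483)² = (¼ - 1483)² = (-5931/4)² = 35176761/16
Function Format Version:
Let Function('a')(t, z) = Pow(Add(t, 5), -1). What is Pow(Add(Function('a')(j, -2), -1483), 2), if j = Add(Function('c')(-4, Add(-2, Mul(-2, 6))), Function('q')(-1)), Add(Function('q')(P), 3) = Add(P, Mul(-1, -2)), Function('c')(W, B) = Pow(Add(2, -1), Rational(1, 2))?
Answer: Rational(35176761, 16) ≈ 2.1985e+6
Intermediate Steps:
Function('c')(W, B) = 1 (Function('c')(W, B) = Pow(1, Rational(1, 2)) = 1)
Function('q')(P) = Add(-1, P) (Function('q')(P) = Add(-3, Add(P, Mul(-1, -2))) = Add(-3, Add(P, 2)) = Add(-3, Add(2, P)) = Add(-1, P))
j = -1 (j = Add(1, Add(-1, -1)) = Add(1, -2) = -1)
Function('a')(t, z) = Pow(Add(5, t), -1)
Pow(Add(Function('a')(j, -2), -1483), 2) = Pow(Add(Pow(Add(5, -1), -1), -1483), 2) = Pow(Add(Pow(4, -1), -1483), 2) = Pow(Add(Rational(1, 4), -1483), 2) = Pow(Rational(-5931, 4), 2) = Rational(35176761, 16)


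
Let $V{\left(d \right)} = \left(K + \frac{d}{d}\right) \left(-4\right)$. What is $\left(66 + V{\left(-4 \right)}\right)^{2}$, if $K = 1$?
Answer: $3364$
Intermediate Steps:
$V{\left(d \right)} = -8$ ($V{\left(d \right)} = \left(1 + \frac{d}{d}\right) \left(-4\right) = \left(1 + 1\right) \left(-4\right) = 2 \left(-4\right) = -8$)
$\left(66 + V{\left(-4 \right)}\right)^{2} = \left(66 - 8\right)^{2} = 58^{2} = 3364$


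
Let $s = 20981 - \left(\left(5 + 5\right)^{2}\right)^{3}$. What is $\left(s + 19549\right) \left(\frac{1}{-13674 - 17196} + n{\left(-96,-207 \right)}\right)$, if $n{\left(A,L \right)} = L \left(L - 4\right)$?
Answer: $- \frac{129366202567583}{3087} \approx -4.1907 \cdot 10^{10}$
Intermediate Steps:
$n{\left(A,L \right)} = L \left(-4 + L\right)$
$s = -979019$ ($s = 20981 - \left(10^{2}\right)^{3} = 20981 - 100^{3} = 20981 - 1000000 = -979019$)
$\left(s + 19549\right) \left(\frac{1}{-13674 - 17196} + n{\left(-96,-207 \right)}\right) = \left(-979019 + 19549\right) \left(\frac{1}{-13674 - 17196} - 207 \left(-4 - 207\right)\right) = - 959470 \left(\frac{1}{-30870} - -43677\right) = - 959470 \left(- \frac{1}{30870} + 43677\right) = \left(-959470\right) \frac{1348308989}{30870} = - \frac{129366202567583}{3087}$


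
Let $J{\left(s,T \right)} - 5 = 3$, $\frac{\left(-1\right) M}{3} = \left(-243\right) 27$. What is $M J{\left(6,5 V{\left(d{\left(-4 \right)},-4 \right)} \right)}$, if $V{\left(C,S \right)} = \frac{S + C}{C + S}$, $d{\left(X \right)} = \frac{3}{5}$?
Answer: $157464$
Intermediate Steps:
$d{\left(X \right)} = \frac{3}{5}$ ($d{\left(X \right)} = 3 \cdot \frac{1}{5} = \frac{3}{5}$)
$M = 19683$ ($M = - 3 \left(\left(-243\right) 27\right) = \left(-3\right) \left(-6561\right) = 19683$)
$V{\left(C,S \right)} = 1$ ($V{\left(C,S \right)} = \frac{C + S}{C + S} = 1$)
$J{\left(s,T \right)} = 8$ ($J{\left(s,T \right)} = 5 + 3 = 8$)
$M J{\left(6,5 V{\left(d{\left(-4 \right)},-4 \right)} \right)} = 19683 \cdot 8 = 157464$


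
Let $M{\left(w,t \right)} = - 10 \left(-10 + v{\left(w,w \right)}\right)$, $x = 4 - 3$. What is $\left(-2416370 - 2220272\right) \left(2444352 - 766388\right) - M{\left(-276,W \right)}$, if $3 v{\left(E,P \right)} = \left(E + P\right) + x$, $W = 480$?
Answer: $- \frac{23340355076474}{3} \approx -7.7801 \cdot 10^{12}$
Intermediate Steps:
$x = 1$
$v{\left(E,P \right)} = \frac{1}{3} + \frac{E}{3} + \frac{P}{3}$ ($v{\left(E,P \right)} = \frac{\left(E + P\right) + 1}{3} = \frac{1 + E + P}{3} = \frac{1}{3} + \frac{E}{3} + \frac{P}{3}$)
$M{\left(w,t \right)} = \frac{290}{3} - \frac{20 w}{3}$ ($M{\left(w,t \right)} = - 10 \left(-10 + \left(\frac{1}{3} + \frac{w}{3} + \frac{w}{3}\right)\right) = - 10 \left(-10 + \left(\frac{1}{3} + \frac{2 w}{3}\right)\right) = - 10 \left(- \frac{29}{3} + \frac{2 w}{3}\right) = \frac{290}{3} - \frac{20 w}{3}$)
$\left(-2416370 - 2220272\right) \left(2444352 - 766388\right) - M{\left(-276,W \right)} = \left(-2416370 - 2220272\right) \left(2444352 - 766388\right) - \left(\frac{290}{3} - -1840\right) = \left(-4636642\right) 1677964 - \left(\frac{290}{3} + 1840\right) = -7780118356888 - \frac{5810}{3} = - \frac{23340355076474}{3}$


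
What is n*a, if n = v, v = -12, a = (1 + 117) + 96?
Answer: -2568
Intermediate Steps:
a = 214 (a = 118 + 96 = 214)
n = -12
n*a = -12*214 = -2568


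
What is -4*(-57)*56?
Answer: 12768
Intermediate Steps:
-4*(-57)*56 = 228*56 = 12768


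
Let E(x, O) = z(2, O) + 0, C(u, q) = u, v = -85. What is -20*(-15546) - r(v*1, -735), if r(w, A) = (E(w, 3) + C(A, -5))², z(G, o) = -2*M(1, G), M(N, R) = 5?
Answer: -244105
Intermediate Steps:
z(G, o) = -10 (z(G, o) = -2*5 = -10)
E(x, O) = -10 (E(x, O) = -10 + 0 = -10)
r(w, A) = (-10 + A)²
-20*(-15546) - r(v*1, -735) = -20*(-15546) - (-10 - 735)² = 310920 - 1*(-745)² = 310920 - 1*555025 = 310920 - 555025 = -244105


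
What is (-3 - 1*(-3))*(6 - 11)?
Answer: 0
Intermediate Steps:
(-3 - 1*(-3))*(6 - 11) = (-3 + 3)*(-5) = 0*(-5) = 0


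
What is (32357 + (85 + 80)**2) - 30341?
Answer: 29241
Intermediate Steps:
(32357 + (85 + 80)**2) - 30341 = (32357 + 165**2) - 30341 = (32357 + 27225) - 30341 = 59582 - 30341 = 29241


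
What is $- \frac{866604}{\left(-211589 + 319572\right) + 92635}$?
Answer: $- \frac{433302}{100309} \approx -4.3197$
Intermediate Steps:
$- \frac{866604}{\left(-211589 + 319572\right) + 92635} = - \frac{866604}{107983 + 92635} = - \frac{866604}{200618} = \left(-866604\right) \frac{1}{200618} = - \frac{433302}{100309}$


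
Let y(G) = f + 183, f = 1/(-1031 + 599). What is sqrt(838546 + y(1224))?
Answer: sqrt(1086992781)/36 ≈ 915.82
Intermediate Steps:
f = -1/432 (f = 1/(-432) = -1/432 ≈ -0.0023148)
y(G) = 79055/432 (y(G) = -1/432 + 183 = 79055/432)
sqrt(838546 + y(1224)) = sqrt(838546 + 79055/432) = sqrt(362330927/432) = sqrt(1086992781)/36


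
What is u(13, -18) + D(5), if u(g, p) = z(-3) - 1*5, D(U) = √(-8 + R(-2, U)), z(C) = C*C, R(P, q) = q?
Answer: 4 + I*√3 ≈ 4.0 + 1.732*I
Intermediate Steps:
z(C) = C²
D(U) = √(-8 + U)
u(g, p) = 4 (u(g, p) = (-3)² - 1*5 = 9 - 5 = 4)
u(13, -18) + D(5) = 4 + √(-8 + 5) = 4 + √(-3) = 4 + I*√3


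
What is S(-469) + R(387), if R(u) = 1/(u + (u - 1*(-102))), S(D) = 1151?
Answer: 1008277/876 ≈ 1151.0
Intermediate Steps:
R(u) = 1/(102 + 2*u) (R(u) = 1/(u + (u + 102)) = 1/(u + (102 + u)) = 1/(102 + 2*u))
S(-469) + R(387) = 1151 + 1/(2*(51 + 387)) = 1151 + (1/2)/438 = 1151 + (1/2)*(1/438) = 1151 + 1/876 = 1008277/876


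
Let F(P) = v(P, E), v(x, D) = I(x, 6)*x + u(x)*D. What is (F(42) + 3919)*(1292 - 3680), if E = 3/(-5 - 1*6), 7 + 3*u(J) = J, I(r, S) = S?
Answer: -109480248/11 ≈ -9.9528e+6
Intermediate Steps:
u(J) = -7/3 + J/3
E = -3/11 (E = 3/(-5 - 6) = 3/(-11) = 3*(-1/11) = -3/11 ≈ -0.27273)
v(x, D) = 6*x + D*(-7/3 + x/3) (v(x, D) = 6*x + (-7/3 + x/3)*D = 6*x + D*(-7/3 + x/3))
F(P) = 7/11 + 65*P/11 (F(P) = 6*P + (1/3)*(-3/11)*(-7 + P) = 6*P + (7/11 - P/11) = 7/11 + 65*P/11)
(F(42) + 3919)*(1292 - 3680) = ((7/11 + (65/11)*42) + 3919)*(1292 - 3680) = ((7/11 + 2730/11) + 3919)*(-2388) = (2737/11 + 3919)*(-2388) = (45846/11)*(-2388) = -109480248/11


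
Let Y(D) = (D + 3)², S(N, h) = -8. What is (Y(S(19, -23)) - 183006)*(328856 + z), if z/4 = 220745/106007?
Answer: -6379069161377532/106007 ≈ -6.0176e+10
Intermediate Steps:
z = 882980/106007 (z = 4*(220745/106007) = 882980/106007 ≈ 8.3295)
Y(D) = (3 + D)²
(Y(S(19, -23)) - 183006)*(328856 + z) = ((3 - 8)² - 183006)*(328856 + 882980/106007) = ((-5)² - 183006)*(34861920972/106007) = (25 - 183006)*(34861920972/106007) = -182981*34861920972/106007 = -6379069161377532/106007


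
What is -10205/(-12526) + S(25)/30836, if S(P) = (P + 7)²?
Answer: 81877001/96562934 ≈ 0.84791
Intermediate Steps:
S(P) = (7 + P)²
-10205/(-12526) + S(25)/30836 = -10205/(-12526) + (7 + 25)²/30836 = -10205*(-1/12526) + 32²*(1/30836) = 10205/12526 + 1024*(1/30836) = 10205/12526 + 256/7709 = 81877001/96562934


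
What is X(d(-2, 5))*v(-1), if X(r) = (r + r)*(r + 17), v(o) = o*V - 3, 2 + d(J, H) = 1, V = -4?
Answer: -32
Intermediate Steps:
d(J, H) = -1 (d(J, H) = -2 + 1 = -1)
v(o) = -3 - 4*o (v(o) = o*(-4) - 3 = -4*o - 3 = -3 - 4*o)
X(r) = 2*r*(17 + r) (X(r) = (2*r)*(17 + r) = 2*r*(17 + r))
X(d(-2, 5))*v(-1) = (2*(-1)*(17 - 1))*(-3 - 4*(-1)) = (2*(-1)*16)*(-3 + 4) = -32*1 = -32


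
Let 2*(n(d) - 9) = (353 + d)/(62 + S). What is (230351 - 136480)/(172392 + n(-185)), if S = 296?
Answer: 16802909/30859821 ≈ 0.54449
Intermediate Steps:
n(d) = 6797/716 + d/716 (n(d) = 9 + ((353 + d)/(62 + 296))/2 = 9 + ((353 + d)/358)/2 = 9 + ((353 + d)*(1/358))/2 = 9 + (353/358 + d/358)/2 = 9 + (353/716 + d/716) = 6797/716 + d/716)
(230351 - 136480)/(172392 + n(-185)) = (230351 - 136480)/(172392 + (6797/716 + (1/716)*(-185))) = 93871/(172392 + (6797/716 - 185/716)) = 93871/(172392 + 1653/179) = 93871/(30859821/179) = 93871*(179/30859821) = 16802909/30859821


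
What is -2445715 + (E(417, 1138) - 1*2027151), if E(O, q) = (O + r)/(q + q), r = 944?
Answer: -10180241655/2276 ≈ -4.4729e+6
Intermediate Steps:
E(O, q) = (944 + O)/(2*q) (E(O, q) = (O + 944)/(q + q) = (944 + O)/((2*q)) = (944 + O)*(1/(2*q)) = (944 + O)/(2*q))
-2445715 + (E(417, 1138) - 1*2027151) = -2445715 + ((½)*(944 + 417)/1138 - 1*2027151) = -2445715 + ((½)*(1/1138)*1361 - 2027151) = -2445715 + (1361/2276 - 2027151) = -2445715 - 4613794315/2276 = -10180241655/2276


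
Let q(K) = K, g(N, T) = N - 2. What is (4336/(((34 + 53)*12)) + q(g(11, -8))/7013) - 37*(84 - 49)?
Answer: -2362754494/1830393 ≈ -1290.8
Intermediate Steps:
g(N, T) = -2 + N
(4336/(((34 + 53)*12)) + q(g(11, -8))/7013) - 37*(84 - 49) = (4336/(((34 + 53)*12)) + (-2 + 11)/7013) - 37*(84 - 49) = (4336/((87*12)) + 9*(1/7013)) - 37*35 = (4336/1044 + 9/7013) - 1295 = (4336*(1/1044) + 9/7013) - 1295 = (1084/261 + 9/7013) - 1295 = 7604441/1830393 - 1295 = -2362754494/1830393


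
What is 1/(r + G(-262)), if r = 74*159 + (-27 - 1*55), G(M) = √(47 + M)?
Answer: 11684/136516071 - I*√215/136516071 ≈ 8.5587e-5 - 1.0741e-7*I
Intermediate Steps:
r = 11684 (r = 11766 + (-27 - 55) = 11766 - 82 = 11684)
1/(r + G(-262)) = 1/(11684 + √(47 - 262)) = 1/(11684 + √(-215)) = 1/(11684 + I*√215)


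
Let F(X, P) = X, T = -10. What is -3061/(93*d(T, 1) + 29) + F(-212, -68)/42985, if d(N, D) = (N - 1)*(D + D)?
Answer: 131149481/86700745 ≈ 1.5127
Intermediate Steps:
d(N, D) = 2*D*(-1 + N) (d(N, D) = (-1 + N)*(2*D) = 2*D*(-1 + N))
-3061/(93*d(T, 1) + 29) + F(-212, -68)/42985 = -3061/(93*(2*1*(-1 - 10)) + 29) - 212/42985 = -3061/(93*(2*1*(-11)) + 29) - 212*1/42985 = -3061/(93*(-22) + 29) - 212/42985 = -3061/(-2046 + 29) - 212/42985 = -3061/(-2017) - 212/42985 = -3061*(-1/2017) - 212/42985 = 3061/2017 - 212/42985 = 131149481/86700745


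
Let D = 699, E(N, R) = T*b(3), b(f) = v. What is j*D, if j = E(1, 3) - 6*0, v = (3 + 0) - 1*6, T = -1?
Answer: 2097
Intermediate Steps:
v = -3 (v = 3 - 6 = -3)
b(f) = -3
E(N, R) = 3 (E(N, R) = -1*(-3) = 3)
j = 3 (j = 3 - 6*0 = 3 + 0 = 3)
j*D = 3*699 = 2097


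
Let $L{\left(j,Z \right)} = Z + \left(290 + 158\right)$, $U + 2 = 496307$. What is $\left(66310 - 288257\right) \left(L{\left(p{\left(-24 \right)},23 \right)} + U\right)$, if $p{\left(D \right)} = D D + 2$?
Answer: $-110257942872$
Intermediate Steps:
$U = 496305$ ($U = -2 + 496307 = 496305$)
$p{\left(D \right)} = 2 + D^{2}$ ($p{\left(D \right)} = D^{2} + 2 = 2 + D^{2}$)
$L{\left(j,Z \right)} = 448 + Z$ ($L{\left(j,Z \right)} = Z + 448 = 448 + Z$)
$\left(66310 - 288257\right) \left(L{\left(p{\left(-24 \right)},23 \right)} + U\right) = \left(66310 - 288257\right) \left(\left(448 + 23\right) + 496305\right) = - 221947 \left(471 + 496305\right) = \left(-221947\right) 496776 = -110257942872$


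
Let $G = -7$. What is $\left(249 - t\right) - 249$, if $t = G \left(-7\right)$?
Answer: $-49$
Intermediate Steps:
$t = 49$ ($t = \left(-7\right) \left(-7\right) = 49$)
$\left(249 - t\right) - 249 = \left(249 - 49\right) - 249 = 200 - 249 = -49$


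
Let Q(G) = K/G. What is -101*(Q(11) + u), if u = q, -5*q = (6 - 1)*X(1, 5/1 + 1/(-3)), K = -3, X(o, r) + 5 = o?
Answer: -4141/11 ≈ -376.45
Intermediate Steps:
X(o, r) = -5 + o
Q(G) = -3/G
q = 4 (q = -(6 - 1)*(-5 + 1)/5 = -(-4) = -⅕*(-20) = 4)
u = 4
-101*(Q(11) + u) = -101*(-3/11 + 4) = -101*41/11 = -4141/11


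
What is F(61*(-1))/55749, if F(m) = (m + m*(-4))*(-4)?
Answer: -244/18583 ≈ -0.013130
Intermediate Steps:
F(m) = 12*m (F(m) = (m - 4*m)*(-4) = -3*m*(-4) = 12*m)
F(61*(-1))/55749 = (12*(61*(-1)))/55749 = (12*(-61))*(1/55749) = -732*1/55749 = -244/18583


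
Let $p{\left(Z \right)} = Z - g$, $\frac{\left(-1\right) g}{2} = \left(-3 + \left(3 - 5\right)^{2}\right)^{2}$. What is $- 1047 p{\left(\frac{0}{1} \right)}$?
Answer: $-2094$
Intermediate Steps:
$g = -2$ ($g = - 2 \left(-3 + \left(3 - 5\right)^{2}\right)^{2} = - 2 \left(-3 + \left(-2\right)^{2}\right)^{2} = - 2 \left(-3 + 4\right)^{2} = - 2 \cdot 1^{2} = \left(-2\right) 1 = -2$)
$p{\left(Z \right)} = 2 + Z$ ($p{\left(Z \right)} = Z - -2 = Z + 2 = 2 + Z$)
$- 1047 p{\left(\frac{0}{1} \right)} = - 1047 \left(2 + \frac{0}{1}\right) = - 1047 \left(2 + 0 \cdot 1\right) = - 1047 \left(2 + 0\right) = \left(-1047\right) 2 = -2094$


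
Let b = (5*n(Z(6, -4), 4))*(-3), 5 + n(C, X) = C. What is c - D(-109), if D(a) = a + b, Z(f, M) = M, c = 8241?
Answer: 8215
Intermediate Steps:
n(C, X) = -5 + C
b = 135 (b = (5*(-5 - 4))*(-3) = (5*(-9))*(-3) = -45*(-3) = 135)
D(a) = 135 + a (D(a) = a + 135 = 135 + a)
c - D(-109) = 8241 - (135 - 109) = 8241 - 1*26 = 8241 - 26 = 8215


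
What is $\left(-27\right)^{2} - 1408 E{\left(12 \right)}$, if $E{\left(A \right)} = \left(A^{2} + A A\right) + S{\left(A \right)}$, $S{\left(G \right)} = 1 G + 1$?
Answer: $-423079$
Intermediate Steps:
$S{\left(G \right)} = 1 + G$ ($S{\left(G \right)} = G + 1 = 1 + G$)
$E{\left(A \right)} = 1 + A + 2 A^{2}$ ($E{\left(A \right)} = \left(A^{2} + A A\right) + \left(1 + A\right) = \left(A^{2} + A^{2}\right) + \left(1 + A\right) = 2 A^{2} + \left(1 + A\right) = 1 + A + 2 A^{2}$)
$\left(-27\right)^{2} - 1408 E{\left(12 \right)} = \left(-27\right)^{2} - 1408 \left(1 + 12 + 2 \cdot 12^{2}\right) = 729 - 1408 \left(1 + 12 + 2 \cdot 144\right) = 729 - 1408 \left(1 + 12 + 288\right) = 729 - 423808 = -423079$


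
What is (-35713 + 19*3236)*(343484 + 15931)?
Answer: 9262483965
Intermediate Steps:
(-35713 + 19*3236)*(343484 + 15931) = (-35713 + 61484)*359415 = 25771*359415 = 9262483965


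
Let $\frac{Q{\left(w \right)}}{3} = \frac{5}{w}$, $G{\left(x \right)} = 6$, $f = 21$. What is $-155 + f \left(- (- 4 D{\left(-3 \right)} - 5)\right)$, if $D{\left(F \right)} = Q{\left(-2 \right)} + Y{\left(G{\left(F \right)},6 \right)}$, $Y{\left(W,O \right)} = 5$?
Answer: $-260$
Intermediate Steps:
$Q{\left(w \right)} = \frac{15}{w}$ ($Q{\left(w \right)} = 3 \frac{5}{w} = \frac{15}{w}$)
$D{\left(F \right)} = - \frac{5}{2}$ ($D{\left(F \right)} = \frac{15}{-2} + 5 = 15 \left(- \frac{1}{2}\right) + 5 = - \frac{15}{2} + 5 = - \frac{5}{2}$)
$-155 + f \left(- (- 4 D{\left(-3 \right)} - 5)\right) = -155 + 21 \left(- (\left(-4\right) \left(- \frac{5}{2}\right) - 5)\right) = -155 + 21 \left(- (10 - 5)\right) = -155 + 21 \left(\left(-1\right) 5\right) = -155 + 21 \left(-5\right) = -155 - 105 = -260$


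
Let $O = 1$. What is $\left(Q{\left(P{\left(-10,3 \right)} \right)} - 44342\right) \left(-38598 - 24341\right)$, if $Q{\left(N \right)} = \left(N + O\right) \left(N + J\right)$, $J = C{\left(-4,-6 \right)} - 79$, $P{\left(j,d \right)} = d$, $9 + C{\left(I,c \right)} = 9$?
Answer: $2809974594$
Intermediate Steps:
$C{\left(I,c \right)} = 0$ ($C{\left(I,c \right)} = -9 + 9 = 0$)
$J = -79$ ($J = 0 - 79 = -79$)
$Q{\left(N \right)} = \left(1 + N\right) \left(-79 + N\right)$ ($Q{\left(N \right)} = \left(N + 1\right) \left(N - 79\right) = \left(1 + N\right) \left(-79 + N\right)$)
$\left(Q{\left(P{\left(-10,3 \right)} \right)} - 44342\right) \left(-38598 - 24341\right) = \left(\left(-79 + 3^{2} - 234\right) - 44342\right) \left(-38598 - 24341\right) = \left(\left(-79 + 9 - 234\right) - 44342\right) \left(-62939\right) = \left(-304 - 44342\right) \left(-62939\right) = \left(-44646\right) \left(-62939\right) = 2809974594$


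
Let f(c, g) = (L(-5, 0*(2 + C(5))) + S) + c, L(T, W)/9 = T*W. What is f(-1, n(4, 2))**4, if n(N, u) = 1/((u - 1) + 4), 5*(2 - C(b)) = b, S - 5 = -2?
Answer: 16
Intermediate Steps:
S = 3 (S = 5 - 2 = 3)
C(b) = 2 - b/5
n(N, u) = 1/(3 + u) (n(N, u) = 1/((-1 + u) + 4) = 1/(3 + u))
L(T, W) = 9*T*W (L(T, W) = 9*(T*W) = 9*T*W)
f(c, g) = 3 + c (f(c, g) = (9*(-5)*(0*(2 + (2 - 1/5*5))) + 3) + c = (9*(-5)*(0*(2 + (2 - 1))) + 3) + c = (9*(-5)*(0*(2 + 1)) + 3) + c = (9*(-5)*(0*3) + 3) + c = (9*(-5)*0 + 3) + c = (0 + 3) + c = 3 + c)
f(-1, n(4, 2))**4 = (3 - 1)**4 = 2**4 = 16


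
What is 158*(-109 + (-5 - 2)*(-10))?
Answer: -6162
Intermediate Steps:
158*(-109 + (-5 - 2)*(-10)) = 158*(-109 - 7*(-10)) = 158*(-109 + 70) = 158*(-39) = -6162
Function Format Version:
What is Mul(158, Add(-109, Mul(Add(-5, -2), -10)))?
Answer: -6162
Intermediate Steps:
Mul(158, Add(-109, Mul(Add(-5, -2), -10))) = Mul(158, Add(-109, Mul(-7, -10))) = Mul(158, Add(-109, 70)) = Mul(158, -39) = -6162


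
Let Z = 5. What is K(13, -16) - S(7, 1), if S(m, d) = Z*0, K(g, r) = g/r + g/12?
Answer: 13/48 ≈ 0.27083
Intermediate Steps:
K(g, r) = g/12 + g/r (K(g, r) = g/r + g*(1/12) = g/r + g/12 = g/12 + g/r)
S(m, d) = 0 (S(m, d) = 5*0 = 0)
K(13, -16) - S(7, 1) = ((1/12)*13 + 13/(-16)) - 1*0 = (13/12 + 13*(-1/16)) + 0 = (13/12 - 13/16) + 0 = 13/48 + 0 = 13/48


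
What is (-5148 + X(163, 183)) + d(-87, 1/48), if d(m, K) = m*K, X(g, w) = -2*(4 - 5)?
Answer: -82365/16 ≈ -5147.8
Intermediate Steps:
X(g, w) = 2 (X(g, w) = -2*(-1) = 2)
d(m, K) = K*m
(-5148 + X(163, 183)) + d(-87, 1/48) = (-5148 + 2) - 87/48 = -5146 + (1/48)*(-87) = -5146 - 29/16 = -82365/16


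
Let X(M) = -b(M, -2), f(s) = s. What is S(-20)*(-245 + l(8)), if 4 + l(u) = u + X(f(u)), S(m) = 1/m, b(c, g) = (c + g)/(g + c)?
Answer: 121/10 ≈ 12.100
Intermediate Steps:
b(c, g) = 1 (b(c, g) = (c + g)/(c + g) = 1)
X(M) = -1 (X(M) = -1*1 = -1)
l(u) = -5 + u (l(u) = -4 + (u - 1) = -4 + (-1 + u) = -5 + u)
S(-20)*(-245 + l(8)) = (-245 + (-5 + 8))/(-20) = -(-245 + 3)/20 = -1/20*(-242) = 121/10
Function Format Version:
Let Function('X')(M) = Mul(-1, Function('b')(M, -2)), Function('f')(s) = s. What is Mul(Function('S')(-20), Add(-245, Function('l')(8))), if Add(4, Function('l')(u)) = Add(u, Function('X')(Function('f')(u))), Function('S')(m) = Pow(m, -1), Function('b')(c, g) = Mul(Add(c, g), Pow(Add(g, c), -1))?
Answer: Rational(121, 10) ≈ 12.100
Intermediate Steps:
Function('b')(c, g) = 1 (Function('b')(c, g) = Mul(Add(c, g), Pow(Add(c, g), -1)) = 1)
Function('X')(M) = -1 (Function('X')(M) = Mul(-1, 1) = -1)
Function('l')(u) = Add(-5, u) (Function('l')(u) = Add(-4, Add(u, -1)) = Add(-4, Add(-1, u)) = Add(-5, u))
Mul(Function('S')(-20), Add(-245, Function('l')(8))) = Mul(Pow(-20, -1), Add(-245, Add(-5, 8))) = Mul(Rational(-1, 20), Add(-245, 3)) = Mul(Rational(-1, 20), -242) = Rational(121, 10)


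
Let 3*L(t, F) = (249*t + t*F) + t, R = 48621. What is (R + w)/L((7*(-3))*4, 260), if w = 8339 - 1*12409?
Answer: -44551/14280 ≈ -3.1198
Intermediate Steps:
w = -4070 (w = 8339 - 12409 = -4070)
L(t, F) = 250*t/3 + F*t/3 (L(t, F) = ((249*t + t*F) + t)/3 = ((249*t + F*t) + t)/3 = (250*t + F*t)/3 = 250*t/3 + F*t/3)
(R + w)/L((7*(-3))*4, 260) = (48621 - 4070)/((((7*(-3))*4)*(250 + 260)/3)) = 44551/(((1/3)*(-21*4)*510)) = 44551/(((1/3)*(-84)*510)) = 44551/(-14280) = 44551*(-1/14280) = -44551/14280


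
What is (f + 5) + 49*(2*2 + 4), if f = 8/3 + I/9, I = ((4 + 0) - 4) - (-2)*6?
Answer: 401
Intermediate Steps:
I = 12 (I = (4 - 4) - 1*(-12) = 0 + 12 = 12)
f = 4 (f = 8/3 + 12/9 = 8*(1/3) + 12*(1/9) = 8/3 + 4/3 = 4)
(f + 5) + 49*(2*2 + 4) = (4 + 5) + 49*(2*2 + 4) = 9 + 49*(4 + 4) = 9 + 49*8 = 9 + 392 = 401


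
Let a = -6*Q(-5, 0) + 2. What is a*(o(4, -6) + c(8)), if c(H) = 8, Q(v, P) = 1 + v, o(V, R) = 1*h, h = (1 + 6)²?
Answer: 1482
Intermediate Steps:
h = 49 (h = 7² = 49)
o(V, R) = 49 (o(V, R) = 1*49 = 49)
a = 26 (a = -6*(1 - 5) + 2 = -6*(-4) + 2 = 24 + 2 = 26)
a*(o(4, -6) + c(8)) = 26*(49 + 8) = 26*57 = 1482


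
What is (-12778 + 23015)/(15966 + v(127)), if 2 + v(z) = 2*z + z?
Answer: 10237/16345 ≈ 0.62631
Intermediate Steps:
v(z) = -2 + 3*z (v(z) = -2 + (2*z + z) = -2 + 3*z)
(-12778 + 23015)/(15966 + v(127)) = (-12778 + 23015)/(15966 + (-2 + 3*127)) = 10237/(15966 + (-2 + 381)) = 10237/(15966 + 379) = 10237/16345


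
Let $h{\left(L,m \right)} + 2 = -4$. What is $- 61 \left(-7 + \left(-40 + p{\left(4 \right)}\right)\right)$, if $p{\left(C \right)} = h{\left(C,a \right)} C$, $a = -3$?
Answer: $4331$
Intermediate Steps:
$h{\left(L,m \right)} = -6$ ($h{\left(L,m \right)} = -2 - 4 = -6$)
$p{\left(C \right)} = - 6 C$
$- 61 \left(-7 + \left(-40 + p{\left(4 \right)}\right)\right) = - 61 \left(-7 - 64\right) = \left(-61\right) \left(-71\right) = 4331$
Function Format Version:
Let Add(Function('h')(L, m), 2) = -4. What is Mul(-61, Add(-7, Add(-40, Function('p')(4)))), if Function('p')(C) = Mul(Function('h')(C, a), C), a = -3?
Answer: 4331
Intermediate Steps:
Function('h')(L, m) = -6 (Function('h')(L, m) = Add(-2, -4) = -6)
Function('p')(C) = Mul(-6, C)
Mul(-61, Add(-7, Add(-40, Function('p')(4)))) = Mul(-61, Add(-7, Add(-40, Mul(-6, 4)))) = Mul(-61, Add(-7, Add(-40, -24))) = Mul(-61, Add(-7, -64)) = Mul(-61, -71) = 4331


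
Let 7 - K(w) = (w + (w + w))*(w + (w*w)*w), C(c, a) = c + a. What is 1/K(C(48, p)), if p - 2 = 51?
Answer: -1/312211799 ≈ -3.2030e-9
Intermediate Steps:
p = 53 (p = 2 + 51 = 53)
C(c, a) = a + c
K(w) = 7 - 3*w*(w + w**3) (K(w) = 7 - (w + (w + w))*(w + (w*w)*w) = 7 - (w + 2*w)*(w + w**2*w) = 7 - 3*w*(w + w**3))
1/K(C(48, p)) = 1/(7 - 3*(53 + 48)**2 - 3*(53 + 48)**4) = 1/(7 - 3*101**2 - 3*101**4) = 1/(7 - 3*10201 - 3*104060401) = 1/(7 - 30603 - 312181203) = 1/(-312211799) = -1/312211799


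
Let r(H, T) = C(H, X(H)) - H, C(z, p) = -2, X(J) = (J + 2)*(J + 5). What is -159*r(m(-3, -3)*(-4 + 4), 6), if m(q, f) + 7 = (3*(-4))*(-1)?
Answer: 318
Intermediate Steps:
X(J) = (2 + J)*(5 + J)
m(q, f) = 5 (m(q, f) = -7 + (3*(-4))*(-1) = -7 - 12*(-1) = -7 + 12 = 5)
r(H, T) = -2 - H
-159*r(m(-3, -3)*(-4 + 4), 6) = -159*(-2 - 5*(-4 + 4)) = -159*(-2 - 5*0) = -159*(-2 - 1*0) = -159*(-2 + 0) = -159*(-2) = 318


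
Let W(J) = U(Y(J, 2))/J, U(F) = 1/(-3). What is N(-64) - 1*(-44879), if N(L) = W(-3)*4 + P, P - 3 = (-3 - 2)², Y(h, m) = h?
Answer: 404167/9 ≈ 44907.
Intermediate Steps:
U(F) = -⅓
P = 28 (P = 3 + (-3 - 2)² = 3 + (-5)² = 3 + 25 = 28)
W(J) = -1/(3*J)
N(L) = 256/9 (N(L) = -⅓/(-3)*4 + 28 = -⅓*(-⅓)*4 + 28 = (⅑)*4 + 28 = 4/9 + 28 = 256/9)
N(-64) - 1*(-44879) = 256/9 - 1*(-44879) = 256/9 + 44879 = 404167/9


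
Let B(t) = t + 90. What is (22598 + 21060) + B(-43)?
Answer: 43705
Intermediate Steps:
B(t) = 90 + t
(22598 + 21060) + B(-43) = (22598 + 21060) + (90 - 43) = 43658 + 47 = 43705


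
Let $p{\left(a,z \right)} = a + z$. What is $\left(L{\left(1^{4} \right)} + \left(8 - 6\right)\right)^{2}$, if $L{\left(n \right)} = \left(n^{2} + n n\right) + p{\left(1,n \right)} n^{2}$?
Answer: $36$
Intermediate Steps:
$L{\left(n \right)} = 2 n^{2} + n^{2} \left(1 + n\right)$ ($L{\left(n \right)} = \left(n^{2} + n n\right) + \left(1 + n\right) n^{2} = \left(n^{2} + n^{2}\right) + n^{2} \left(1 + n\right) = 2 n^{2} + n^{2} \left(1 + n\right)$)
$\left(L{\left(1^{4} \right)} + \left(8 - 6\right)\right)^{2} = \left(\left(1^{4}\right)^{2} \left(3 + 1^{4}\right) + \left(8 - 6\right)\right)^{2} = \left(1^{2} \left(3 + 1\right) + \left(8 - 6\right)\right)^{2} = \left(1 \cdot 4 + 2\right)^{2} = \left(4 + 2\right)^{2} = 6^{2} = 36$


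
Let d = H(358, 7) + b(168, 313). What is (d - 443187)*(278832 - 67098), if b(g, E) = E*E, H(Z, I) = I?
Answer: -73092905874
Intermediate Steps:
b(g, E) = E**2
d = 97976 (d = 7 + 313**2 = 7 + 97969 = 97976)
(d - 443187)*(278832 - 67098) = (97976 - 443187)*(278832 - 67098) = -345211*211734 = -73092905874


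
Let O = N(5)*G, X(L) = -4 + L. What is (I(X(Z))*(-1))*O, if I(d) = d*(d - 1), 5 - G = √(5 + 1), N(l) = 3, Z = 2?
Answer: -90 + 18*√6 ≈ -45.909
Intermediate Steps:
G = 5 - √6 (G = 5 - √(5 + 1) = 5 - √6 ≈ 2.5505)
O = 15 - 3*√6 (O = 3*(5 - √6) = 15 - 3*√6 ≈ 7.6515)
I(d) = d*(-1 + d)
(I(X(Z))*(-1))*O = (((-4 + 2)*(-1 + (-4 + 2)))*(-1))*(15 - 3*√6) = (-2*(-1 - 2)*(-1))*(15 - 3*√6) = (-2*(-3)*(-1))*(15 - 3*√6) = (6*(-1))*(15 - 3*√6) = -6*(15 - 3*√6) = -90 + 18*√6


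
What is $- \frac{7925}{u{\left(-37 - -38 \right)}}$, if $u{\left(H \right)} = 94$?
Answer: $- \frac{7925}{94} \approx -84.308$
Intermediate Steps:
$- \frac{7925}{u{\left(-37 - -38 \right)}} = - \frac{7925}{94}$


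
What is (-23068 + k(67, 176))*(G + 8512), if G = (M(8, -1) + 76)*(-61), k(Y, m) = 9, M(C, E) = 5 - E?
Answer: -80937090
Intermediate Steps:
G = -5002 (G = ((5 - 1*(-1)) + 76)*(-61) = ((5 + 1) + 76)*(-61) = (6 + 76)*(-61) = 82*(-61) = -5002)
(-23068 + k(67, 176))*(G + 8512) = (-23068 + 9)*(-5002 + 8512) = -23059*3510 = -80937090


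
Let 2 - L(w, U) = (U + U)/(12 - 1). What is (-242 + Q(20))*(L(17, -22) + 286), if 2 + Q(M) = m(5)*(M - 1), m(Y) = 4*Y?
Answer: 39712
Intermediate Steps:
Q(M) = -22 + 20*M (Q(M) = -2 + (4*5)*(M - 1) = -2 + 20*(-1 + M) = -2 + (-20 + 20*M) = -22 + 20*M)
L(w, U) = 2 - 2*U/11 (L(w, U) = 2 - (U + U)/(12 - 1) = 2 - 2*U/11)
(-242 + Q(20))*(L(17, -22) + 286) = (-242 + (-22 + 20*20))*((2 - 2/11*(-22)) + 286) = (-242 + (-22 + 400))*((2 + 4) + 286) = (-242 + 378)*(6 + 286) = 136*292 = 39712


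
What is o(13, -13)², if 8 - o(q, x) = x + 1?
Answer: 400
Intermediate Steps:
o(q, x) = 7 - x (o(q, x) = 8 - (x + 1) = 8 - (1 + x) = 8 + (-1 - x) = 7 - x)
o(13, -13)² = (7 - 1*(-13))² = (7 + 13)² = 20² = 400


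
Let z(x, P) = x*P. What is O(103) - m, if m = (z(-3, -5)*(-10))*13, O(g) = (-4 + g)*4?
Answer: 2346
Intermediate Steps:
z(x, P) = P*x
O(g) = -16 + 4*g
m = -1950 (m = (-5*(-3)*(-10))*13 = (15*(-10))*13 = -150*13 = -1950)
O(103) - m = (-16 + 4*103) - 1*(-1950) = (-16 + 412) + 1950 = 396 + 1950 = 2346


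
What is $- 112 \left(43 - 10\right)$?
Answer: $-3696$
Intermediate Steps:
$- 112 \left(43 - 10\right) = \left(-112\right) 33 = -3696$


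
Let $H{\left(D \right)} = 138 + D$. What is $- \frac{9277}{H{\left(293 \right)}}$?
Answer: $- \frac{9277}{431} \approx -21.524$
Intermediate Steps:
$- \frac{9277}{H{\left(293 \right)}} = - \frac{9277}{138 + 293} = - \frac{9277}{431}$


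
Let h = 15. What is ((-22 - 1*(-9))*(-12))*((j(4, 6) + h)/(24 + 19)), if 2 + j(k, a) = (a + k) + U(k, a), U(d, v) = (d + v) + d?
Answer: 5772/43 ≈ 134.23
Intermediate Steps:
U(d, v) = v + 2*d
j(k, a) = -2 + 2*a + 3*k (j(k, a) = -2 + ((a + k) + (a + 2*k)) = -2 + (2*a + 3*k) = -2 + 2*a + 3*k)
((-22 - 1*(-9))*(-12))*((j(4, 6) + h)/(24 + 19)) = ((-22 - 1*(-9))*(-12))*(((-2 + 2*6 + 3*4) + 15)/(24 + 19)) = ((-22 + 9)*(-12))*(((-2 + 12 + 12) + 15)/43) = (-13*(-12))*((22 + 15)*(1/43)) = 156*(37*(1/43)) = 156*(37/43) = 5772/43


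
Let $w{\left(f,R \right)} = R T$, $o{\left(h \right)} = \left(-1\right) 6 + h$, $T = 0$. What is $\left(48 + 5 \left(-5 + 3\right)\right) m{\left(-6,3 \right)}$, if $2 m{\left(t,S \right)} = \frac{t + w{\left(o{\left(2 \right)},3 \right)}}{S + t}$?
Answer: $38$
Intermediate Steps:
$o{\left(h \right)} = -6 + h$
$w{\left(f,R \right)} = 0$ ($w{\left(f,R \right)} = R 0 = 0$)
$m{\left(t,S \right)} = \frac{t}{2 \left(S + t\right)}$ ($m{\left(t,S \right)} = \frac{\left(t + 0\right) \frac{1}{S + t}}{2} = \frac{t \frac{1}{S + t}}{2} = \frac{t}{2 \left(S + t\right)}$)
$\left(48 + 5 \left(-5 + 3\right)\right) m{\left(-6,3 \right)} = \left(48 + 5 \left(-5 + 3\right)\right) \frac{1}{2} \left(-6\right) \frac{1}{3 - 6} = \left(48 + 5 \left(-2\right)\right) \frac{1}{2} \left(-6\right) \frac{1}{-3} = \left(48 - 10\right) \frac{1}{2} \left(-6\right) \left(- \frac{1}{3}\right) = 38 \cdot 1 = 38$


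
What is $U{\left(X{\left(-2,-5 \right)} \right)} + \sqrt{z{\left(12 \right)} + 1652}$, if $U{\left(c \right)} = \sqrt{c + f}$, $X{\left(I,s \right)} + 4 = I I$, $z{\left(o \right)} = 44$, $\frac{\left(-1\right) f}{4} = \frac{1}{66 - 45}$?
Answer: $4 \sqrt{106} + \frac{2 i \sqrt{21}}{21} \approx 41.182 + 0.43644 i$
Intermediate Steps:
$f = - \frac{4}{21}$ ($f = - \frac{4}{66 - 45} = - \frac{4}{21} \approx -0.19048$)
$X{\left(I,s \right)} = -4 + I^{2}$ ($X{\left(I,s \right)} = -4 + I I = -4 + I^{2}$)
$U{\left(c \right)} = \sqrt{- \frac{4}{21} + c}$ ($U{\left(c \right)} = \sqrt{c - \frac{4}{21}} = \sqrt{- \frac{4}{21} + c}$)
$U{\left(X{\left(-2,-5 \right)} \right)} + \sqrt{z{\left(12 \right)} + 1652} = \frac{\sqrt{-84 + 441 \left(-4 + \left(-2\right)^{2}\right)}}{21} + \sqrt{44 + 1652} = \frac{\sqrt{-84 + 441 \left(-4 + 4\right)}}{21} + \sqrt{1696} = \frac{\sqrt{-84 + 441 \cdot 0}}{21} + 4 \sqrt{106} = \frac{\sqrt{-84 + 0}}{21} + 4 \sqrt{106} = \frac{\sqrt{-84}}{21} + 4 \sqrt{106} = \frac{2 i \sqrt{21}}{21} + 4 \sqrt{106} = 4 \sqrt{106} + \frac{2 i \sqrt{21}}{21}$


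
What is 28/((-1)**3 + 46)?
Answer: 28/45 ≈ 0.62222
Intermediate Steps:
28/((-1)**3 + 46) = 28/(-1 + 46) = 28/45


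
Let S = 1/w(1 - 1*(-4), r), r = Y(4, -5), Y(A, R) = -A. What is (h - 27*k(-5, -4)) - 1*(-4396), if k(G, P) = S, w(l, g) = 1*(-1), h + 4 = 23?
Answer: 4442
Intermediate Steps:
h = 19 (h = -4 + 23 = 19)
r = -4 (r = -1*4 = -4)
w(l, g) = -1
S = -1 (S = 1/(-1) = -1)
k(G, P) = -1
(h - 27*k(-5, -4)) - 1*(-4396) = (19 - 27*(-1)) - 1*(-4396) = (19 + 27) + 4396 = 46 + 4396 = 4442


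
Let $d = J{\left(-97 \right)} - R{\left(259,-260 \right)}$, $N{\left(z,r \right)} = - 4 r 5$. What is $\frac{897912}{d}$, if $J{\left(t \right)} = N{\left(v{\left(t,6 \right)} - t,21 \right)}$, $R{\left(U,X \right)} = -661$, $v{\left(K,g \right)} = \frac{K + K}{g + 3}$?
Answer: $\frac{897912}{241} \approx 3725.8$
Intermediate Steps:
$v{\left(K,g \right)} = \frac{2 K}{3 + g}$
$N{\left(z,r \right)} = - 20 r$
$J{\left(t \right)} = -420$ ($J{\left(t \right)} = \left(-20\right) 21 = -420$)
$d = 241$ ($d = -420 - -661 = -420 + 661 = 241$)
$\frac{897912}{d} = \frac{897912}{241}$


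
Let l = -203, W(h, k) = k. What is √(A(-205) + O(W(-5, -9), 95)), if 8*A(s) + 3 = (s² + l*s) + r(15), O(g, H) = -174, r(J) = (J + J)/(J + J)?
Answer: √41123/2 ≈ 101.39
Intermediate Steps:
r(J) = 1 (r(J) = (2*J)/((2*J)) = (2*J)*(1/(2*J)) = 1)
A(s) = -¼ - 203*s/8 + s²/8 (A(s) = -3/8 + ((s² - 203*s) + 1)/8 = -3/8 + (1 + s² - 203*s)/8 = -3/8 + (⅛ - 203*s/8 + s²/8) = -¼ - 203*s/8 + s²/8)
√(A(-205) + O(W(-5, -9), 95)) = √((-¼ - 203/8*(-205) + (⅛)*(-205)²) - 174) = √((-¼ + 41615/8 + (⅛)*42025) - 174) = √((-¼ + 41615/8 + 42025/8) - 174) = √(41819/4 - 174) = √(41123/4) = √41123/2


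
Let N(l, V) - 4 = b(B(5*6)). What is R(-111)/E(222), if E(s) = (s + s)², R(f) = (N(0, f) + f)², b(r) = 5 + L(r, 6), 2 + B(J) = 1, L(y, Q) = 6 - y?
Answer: 9025/197136 ≈ 0.045781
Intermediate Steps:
B(J) = -1 (B(J) = -2 + 1 = -1)
b(r) = 11 - r (b(r) = 5 + (6 - r) = 11 - r)
N(l, V) = 16 (N(l, V) = 4 + (11 - 1*(-1)) = 4 + (11 + 1) = 4 + 12 = 16)
R(f) = (16 + f)²
E(s) = 4*s² (E(s) = (2*s)² = 4*s²)
R(-111)/E(222) = (16 - 111)²/((4*222²)) = (-95)²/((4*49284)) = 9025/197136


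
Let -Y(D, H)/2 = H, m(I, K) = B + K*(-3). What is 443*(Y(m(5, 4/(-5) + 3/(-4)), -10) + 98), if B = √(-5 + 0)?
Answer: 52274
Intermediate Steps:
B = I*√5 (B = √(-5) = I*√5 ≈ 2.2361*I)
m(I, K) = -3*K + I*√5 (m(I, K) = I*√5 + K*(-3) = I*√5 - 3*K = -3*K + I*√5)
Y(D, H) = -2*H
443*(Y(m(5, 4/(-5) + 3/(-4)), -10) + 98) = 443*(-2*(-10) + 98) = 443*(20 + 98) = 443*118 = 52274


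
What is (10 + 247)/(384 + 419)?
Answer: 257/803 ≈ 0.32005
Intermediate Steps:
(10 + 247)/(384 + 419) = 257/803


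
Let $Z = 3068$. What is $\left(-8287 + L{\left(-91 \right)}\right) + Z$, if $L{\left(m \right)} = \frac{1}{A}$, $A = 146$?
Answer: $- \frac{761973}{146} \approx -5219.0$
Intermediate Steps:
$L{\left(m \right)} = \frac{1}{146}$
$\left(-8287 + L{\left(-91 \right)}\right) + Z = \left(-8287 + \frac{1}{146}\right) + 3068 = - \frac{1209901}{146} + 3068 = - \frac{761973}{146}$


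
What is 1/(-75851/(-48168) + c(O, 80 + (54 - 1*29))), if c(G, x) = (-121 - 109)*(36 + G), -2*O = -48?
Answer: -48168/664642549 ≈ -7.2472e-5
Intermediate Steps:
O = 24 (O = -½*(-48) = 24)
c(G, x) = -8280 - 230*G (c(G, x) = -230*(36 + G) = -8280 - 230*G)
1/(-75851/(-48168) + c(O, 80 + (54 - 1*29))) = 1/(-75851/(-48168) + (-8280 - 230*24)) = 1/(-75851*(-1/48168) + (-8280 - 5520)) = 1/(75851/48168 - 13800) = 1/(-664642549/48168) = -48168/664642549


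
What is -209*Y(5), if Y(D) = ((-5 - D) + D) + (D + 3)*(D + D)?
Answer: -15675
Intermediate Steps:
Y(D) = -5 + 2*D*(3 + D) (Y(D) = -5 + (3 + D)*(2*D) = -5 + 2*D*(3 + D))
-209*Y(5) = -209*(-5 + 2*5² + 6*5) = -209*(-5 + 2*25 + 30) = -209*(-5 + 50 + 30) = -209*75 = -15675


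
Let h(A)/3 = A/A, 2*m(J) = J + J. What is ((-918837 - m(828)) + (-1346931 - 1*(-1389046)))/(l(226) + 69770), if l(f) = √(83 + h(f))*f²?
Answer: 15306665875/54871328959 - 11205435950*√86/54871328959 ≈ -1.6148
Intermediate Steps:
m(J) = J (m(J) = (J + J)/2 = (2*J)/2 = J)
h(A) = 3 (h(A) = 3*(A/A) = 3*1 = 3)
l(f) = √86*f² (l(f) = √(83 + 3)*f² = √86*f²)
((-918837 - m(828)) + (-1346931 - 1*(-1389046)))/(l(226) + 69770) = ((-918837 - 1*828) + (-1346931 - 1*(-1389046)))/(√86*226² + 69770) = ((-918837 - 828) + (-1346931 + 1389046))/(√86*51076 + 69770) = (-919665 + 42115)/(51076*√86 + 69770) = -877550/(69770 + 51076*√86)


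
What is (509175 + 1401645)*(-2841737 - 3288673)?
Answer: -11714110036200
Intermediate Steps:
(509175 + 1401645)*(-2841737 - 3288673) = 1910820*(-6130410) = -11714110036200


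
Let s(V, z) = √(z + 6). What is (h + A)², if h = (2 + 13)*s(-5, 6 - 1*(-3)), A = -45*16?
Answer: 521775 - 21600*√15 ≈ 4.3812e+5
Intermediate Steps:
s(V, z) = √(6 + z)
A = -720
h = 15*√15 (h = (2 + 13)*√(6 + (6 - 1*(-3))) = 15*√(6 + (6 + 3)) = 15*√(6 + 9) = 15*√15 ≈ 58.095)
(h + A)² = (15*√15 - 720)² = (-720 + 15*√15)²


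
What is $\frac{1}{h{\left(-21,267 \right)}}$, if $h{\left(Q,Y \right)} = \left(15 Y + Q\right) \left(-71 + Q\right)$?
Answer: $- \frac{1}{366528} \approx -2.7283 \cdot 10^{-6}$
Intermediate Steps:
$h{\left(Q,Y \right)} = \left(-71 + Q\right) \left(Q + 15 Y\right)$ ($h{\left(Q,Y \right)} = \left(Q + 15 Y\right) \left(-71 + Q\right) = \left(-71 + Q\right) \left(Q + 15 Y\right)$)
$\frac{1}{h{\left(-21,267 \right)}} = \frac{1}{\left(-21\right)^{2} - 284355 - -1491 + 15 \left(-21\right) 267} = \frac{1}{441 - 284355 + 1491 - 84105} = \frac{1}{-366528} = - \frac{1}{366528}$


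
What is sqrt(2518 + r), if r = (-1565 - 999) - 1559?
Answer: I*sqrt(1605) ≈ 40.062*I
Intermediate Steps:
r = -4123 (r = -2564 - 1559 = -4123)
sqrt(2518 + r) = sqrt(2518 - 4123) = sqrt(-1605) = I*sqrt(1605)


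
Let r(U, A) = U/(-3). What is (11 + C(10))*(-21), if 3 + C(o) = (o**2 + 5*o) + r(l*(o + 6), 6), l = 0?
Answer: -3318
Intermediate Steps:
r(U, A) = -U/3 (r(U, A) = U*(-1/3) = -U/3)
C(o) = -3 + o**2 + 5*o (C(o) = -3 + ((o**2 + 5*o) - 0*(o + 6)) = -3 + ((o**2 + 5*o) - 0*(6 + o)) = -3 + ((o**2 + 5*o) - 1/3*0) = -3 + ((o**2 + 5*o) + 0) = -3 + (o**2 + 5*o) = -3 + o**2 + 5*o)
(11 + C(10))*(-21) = (11 + (-3 + 10**2 + 5*10))*(-21) = (11 + (-3 + 100 + 50))*(-21) = (11 + 147)*(-21) = 158*(-21) = -3318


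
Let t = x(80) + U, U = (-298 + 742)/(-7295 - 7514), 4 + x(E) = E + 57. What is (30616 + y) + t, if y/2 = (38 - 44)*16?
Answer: 452518169/14809 ≈ 30557.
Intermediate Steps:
x(E) = 53 + E (x(E) = -4 + (E + 57) = -4 + (57 + E) = 53 + E)
U = -444/14809 (U = 444/(-14809) = 444*(-1/14809) = -444/14809 ≈ -0.029982)
y = -192 (y = 2*((38 - 44)*16) = 2*(-6*16) = 2*(-96) = -192)
t = 1969153/14809 (t = (53 + 80) - 444/14809 = 133 - 444/14809 = 1969153/14809 ≈ 132.97)
(30616 + y) + t = (30616 - 192) + 1969153/14809 = 30424 + 1969153/14809 = 452518169/14809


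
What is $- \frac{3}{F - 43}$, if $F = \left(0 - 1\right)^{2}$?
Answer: $\frac{1}{14} \approx 0.071429$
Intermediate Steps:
$F = 1$ ($F = \left(-1\right)^{2} = 1$)
$- \frac{3}{F - 43} = - \frac{3}{1 - 43} = - \frac{3}{-42} = \left(-3\right) \left(- \frac{1}{42}\right) = \frac{1}{14}$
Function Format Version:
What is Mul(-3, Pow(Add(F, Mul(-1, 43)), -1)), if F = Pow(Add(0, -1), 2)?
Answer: Rational(1, 14) ≈ 0.071429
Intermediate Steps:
F = 1 (F = Pow(-1, 2) = 1)
Mul(-3, Pow(Add(F, Mul(-1, 43)), -1)) = Mul(-3, Pow(Add(1, Mul(-1, 43)), -1)) = Mul(-3, Pow(Add(1, -43), -1)) = Mul(-3, Pow(-42, -1)) = Mul(-3, Rational(-1, 42)) = Rational(1, 14)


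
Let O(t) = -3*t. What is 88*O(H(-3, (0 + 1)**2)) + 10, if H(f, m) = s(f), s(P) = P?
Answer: 802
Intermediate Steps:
H(f, m) = f
88*O(H(-3, (0 + 1)**2)) + 10 = 88*(-3*(-3)) + 10 = 88*9 + 10 = 792 + 10 = 802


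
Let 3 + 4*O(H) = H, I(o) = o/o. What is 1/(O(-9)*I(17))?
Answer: -1/3 ≈ -0.33333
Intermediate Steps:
I(o) = 1
O(H) = -3/4 + H/4
1/(O(-9)*I(17)) = 1/((-3/4 + (1/4)*(-9))*1) = 1/((-3/4 - 9/4)*1) = 1/(-3*1) = 1/(-3) = -1/3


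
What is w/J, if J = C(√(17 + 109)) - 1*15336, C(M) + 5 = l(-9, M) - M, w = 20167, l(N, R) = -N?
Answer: -154600222/117535049 + 60501*√14/235070098 ≈ -1.3144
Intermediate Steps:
C(M) = 4 - M (C(M) = -5 + (-1*(-9) - M) = -5 + (9 - M) = 4 - M)
J = -15332 - 3*√14 (J = (4 - √(17 + 109)) - 1*15336 = (4 - √126) - 15336 = (4 - 3*√14) - 15336 = -15332 - 3*√14 ≈ -15343.)
w/J = 20167/(-15332 - 3*√14)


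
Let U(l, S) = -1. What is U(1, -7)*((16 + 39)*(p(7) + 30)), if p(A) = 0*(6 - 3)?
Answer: -1650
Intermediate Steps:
p(A) = 0 (p(A) = 0*3 = 0)
U(1, -7)*((16 + 39)*(p(7) + 30)) = -(16 + 39)*(0 + 30) = -55*30 = -1*1650 = -1650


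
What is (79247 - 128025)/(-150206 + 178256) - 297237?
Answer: -4168773314/14025 ≈ -2.9724e+5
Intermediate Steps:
(79247 - 128025)/(-150206 + 178256) - 297237 = -48778/28050 - 297237 = -48778*1/28050 - 297237 = -24389/14025 - 297237 = -4168773314/14025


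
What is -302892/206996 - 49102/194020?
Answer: -8616377929/5020170490 ≈ -1.7164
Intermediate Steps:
-302892/206996 - 49102/194020 = -302892*1/206996 - 49102*1/194020 = -75723/51749 - 24551/97010 = -8616377929/5020170490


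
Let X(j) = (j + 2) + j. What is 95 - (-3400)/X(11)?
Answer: 710/3 ≈ 236.67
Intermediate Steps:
X(j) = 2 + 2*j (X(j) = (2 + j) + j = 2 + 2*j)
95 - (-3400)/X(11) = 95 - (-3400)/(2 + 2*11) = 95 - (-3400)/(2 + 22) = 95 - (-3400)/24 = 95 - 136*(-25/24) = 95 + 425/3 = 710/3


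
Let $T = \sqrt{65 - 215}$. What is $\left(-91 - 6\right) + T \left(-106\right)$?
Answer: $-97 - 530 i \sqrt{6} \approx -97.0 - 1298.2 i$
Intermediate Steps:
$T = 5 i \sqrt{6}$ ($T = \sqrt{-150} = 5 i \sqrt{6} \approx 12.247 i$)
$\left(-91 - 6\right) + T \left(-106\right) = \left(-91 - 6\right) + 5 i \sqrt{6} \left(-106\right) = -97 - 530 i \sqrt{6}$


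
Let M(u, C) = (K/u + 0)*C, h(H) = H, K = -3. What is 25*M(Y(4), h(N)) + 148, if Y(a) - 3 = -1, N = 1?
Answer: 221/2 ≈ 110.50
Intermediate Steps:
Y(a) = 2 (Y(a) = 3 - 1 = 2)
M(u, C) = -3*C/u (M(u, C) = (-3/u + 0)*C = (-3/u)*C = -3*C/u)
25*M(Y(4), h(N)) + 148 = 25*(-3*1/2) + 148 = 25*(-3*1*½) + 148 = 25*(-3/2) + 148 = -75/2 + 148 = 221/2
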